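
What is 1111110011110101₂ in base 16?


Group into 4-bit nibbles: 1111110011110101
  1111 = F
  1100 = C
  1111 = F
  0101 = 5
= 0xFCF5


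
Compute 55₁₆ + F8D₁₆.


Align and add column by column (LSB to MSB, each column mod 16 with carry):
  0055
+ 0F8D
  ----
  col 0: 5(5) + D(13) + 0 (carry in) = 18 → 2(2), carry out 1
  col 1: 5(5) + 8(8) + 1 (carry in) = 14 → E(14), carry out 0
  col 2: 0(0) + F(15) + 0 (carry in) = 15 → F(15), carry out 0
  col 3: 0(0) + 0(0) + 0 (carry in) = 0 → 0(0), carry out 0
Reading digits MSB→LSB: 0FE2
Strip leading zeros: FE2
= 0xFE2


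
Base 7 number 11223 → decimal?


Positional values (base 7):
  3 × 7^0 = 3 × 1 = 3
  2 × 7^1 = 2 × 7 = 14
  2 × 7^2 = 2 × 49 = 98
  1 × 7^3 = 1 × 343 = 343
  1 × 7^4 = 1 × 2401 = 2401
Sum = 3 + 14 + 98 + 343 + 2401
= 2859


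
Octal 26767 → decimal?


Positional values:
Position 0: 7 × 8^0 = 7
Position 1: 6 × 8^1 = 48
Position 2: 7 × 8^2 = 448
Position 3: 6 × 8^3 = 3072
Position 4: 2 × 8^4 = 8192
Sum = 7 + 48 + 448 + 3072 + 8192
= 11767


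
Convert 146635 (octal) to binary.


Each octal digit → 3 binary bits:
  1 = 001
  4 = 100
  6 = 110
  6 = 110
  3 = 011
  5 = 101
Concatenate: 001 100 110 110 011 101
= 001100110110011101


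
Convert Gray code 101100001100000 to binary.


Gray code: 101100001100000
MSB stays the same: 1
Each subsequent bit = prev_binary XOR current_gray:
  B[1] = 1 XOR 0 = 1
  B[2] = 1 XOR 1 = 0
  B[3] = 0 XOR 1 = 1
  B[4] = 1 XOR 0 = 1
  B[5] = 1 XOR 0 = 1
  B[6] = 1 XOR 0 = 1
  B[7] = 1 XOR 0 = 1
  B[8] = 1 XOR 1 = 0
  B[9] = 0 XOR 1 = 1
  B[10] = 1 XOR 0 = 1
  B[11] = 1 XOR 0 = 1
  B[12] = 1 XOR 0 = 1
  B[13] = 1 XOR 0 = 1
  B[14] = 1 XOR 0 = 1
= 110111110111111 (28607 decimal)


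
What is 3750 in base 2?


Divide by 2 repeatedly:
3750 ÷ 2 = 1875 remainder 0
1875 ÷ 2 = 937 remainder 1
937 ÷ 2 = 468 remainder 1
468 ÷ 2 = 234 remainder 0
234 ÷ 2 = 117 remainder 0
117 ÷ 2 = 58 remainder 1
58 ÷ 2 = 29 remainder 0
29 ÷ 2 = 14 remainder 1
14 ÷ 2 = 7 remainder 0
7 ÷ 2 = 3 remainder 1
3 ÷ 2 = 1 remainder 1
1 ÷ 2 = 0 remainder 1
Reading remainders bottom-up:
= 111010100110


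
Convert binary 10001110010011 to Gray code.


Binary: 10001110010011
Gray code: G = B XOR (B >> 1)
B >> 1 = 01000111001001
10001110010011 XOR 01000111001001:
  1 XOR 0 = 1
  0 XOR 1 = 1
  0 XOR 0 = 0
  0 XOR 0 = 0
  1 XOR 0 = 1
  1 XOR 1 = 0
  1 XOR 1 = 0
  0 XOR 1 = 1
  0 XOR 0 = 0
  1 XOR 0 = 1
  0 XOR 1 = 1
  0 XOR 0 = 0
  1 XOR 0 = 1
  1 XOR 1 = 0
= 11001001011010


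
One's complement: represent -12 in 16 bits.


Original: 0000000000001100
Invert all bits:
  bit 0: 0 → 1
  bit 1: 0 → 1
  bit 2: 0 → 1
  bit 3: 0 → 1
  bit 4: 0 → 1
  bit 5: 0 → 1
  bit 6: 0 → 1
  bit 7: 0 → 1
  bit 8: 0 → 1
  bit 9: 0 → 1
  bit 10: 0 → 1
  bit 11: 0 → 1
  bit 12: 1 → 0
  bit 13: 1 → 0
  bit 14: 0 → 1
  bit 15: 0 → 1
= 1111111111110011


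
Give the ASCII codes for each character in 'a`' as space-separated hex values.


String: 'a`'  (2 characters)
Per-character ASCII lookup:
  'a': lowercase starts at 97: 'a' = 97 + 0 = 97 → 0x61
  '`': special character: '`' = 96 → 0x60
= 0x61 0x60


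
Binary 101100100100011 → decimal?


Positional values:
Bit 0: 1 × 2^0 = 1
Bit 1: 1 × 2^1 = 2
Bit 5: 1 × 2^5 = 32
Bit 8: 1 × 2^8 = 256
Bit 11: 1 × 2^11 = 2048
Bit 12: 1 × 2^12 = 4096
Bit 14: 1 × 2^14 = 16384
Sum = 1 + 2 + 32 + 256 + 2048 + 4096 + 16384
= 22819


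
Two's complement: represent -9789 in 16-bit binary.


Original: 0010011000111101
Step 1 - Invert all bits: 1101100111000010
Step 2 - Add 1: 1101100111000010 + 1
= 1101100111000011 (represents -9789)


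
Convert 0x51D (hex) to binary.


Each hex digit → 4 binary bits:
  5 = 0101
  1 = 0001
  D = 1101
Concatenate: 0101 0001 1101
= 010100011101


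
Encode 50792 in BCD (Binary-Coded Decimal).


Each digit → 4-bit binary:
  5 → 0101
  0 → 0000
  7 → 0111
  9 → 1001
  2 → 0010
= 0101 0000 0111 1001 0010


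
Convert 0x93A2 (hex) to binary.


Each hex digit → 4 binary bits:
  9 = 1001
  3 = 0011
  A = 1010
  2 = 0010
Concatenate: 1001 0011 1010 0010
= 1001001110100010


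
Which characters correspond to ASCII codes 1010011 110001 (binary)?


Codes (binary): 1010011 110001
Per-code ASCII lookup:
  1010011 = 83  (range 65-90: uppercase, 83 - 65 = 18) → 'S'
  110001 = 49  (range 48-57: digits, 49 - 48 = 1) → '1'
= 'S1'


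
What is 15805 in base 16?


Divide by 16 repeatedly:
15805 ÷ 16 = 987 remainder 13 (D)
987 ÷ 16 = 61 remainder 11 (B)
61 ÷ 16 = 3 remainder 13 (D)
3 ÷ 16 = 0 remainder 3 (3)
Reading remainders bottom-up:
= 0x3DBD


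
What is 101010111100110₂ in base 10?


Positional values:
Bit 1: 1 × 2^1 = 2
Bit 2: 1 × 2^2 = 4
Bit 5: 1 × 2^5 = 32
Bit 6: 1 × 2^6 = 64
Bit 7: 1 × 2^7 = 128
Bit 8: 1 × 2^8 = 256
Bit 10: 1 × 2^10 = 1024
Bit 12: 1 × 2^12 = 4096
Bit 14: 1 × 2^14 = 16384
Sum = 2 + 4 + 32 + 64 + 128 + 256 + 1024 + 4096 + 16384
= 21990


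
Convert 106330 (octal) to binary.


Each octal digit → 3 binary bits:
  1 = 001
  0 = 000
  6 = 110
  3 = 011
  3 = 011
  0 = 000
Concatenate: 001 000 110 011 011 000
= 001000110011011000


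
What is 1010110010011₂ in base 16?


Group into 4-bit nibbles: 0001010110010011
  0001 = 1
  0101 = 5
  1001 = 9
  0011 = 3
= 0x1593


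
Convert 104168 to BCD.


Each digit → 4-bit binary:
  1 → 0001
  0 → 0000
  4 → 0100
  1 → 0001
  6 → 0110
  8 → 1000
= 0001 0000 0100 0001 0110 1000


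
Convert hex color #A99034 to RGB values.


Hex: #A99034
R = A9₁₆ = 169
G = 90₁₆ = 144
B = 34₁₆ = 52
= RGB(169, 144, 52)


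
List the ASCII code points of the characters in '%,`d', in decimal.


String: '%,`d'  (4 characters)
Per-character ASCII lookup:
  '%': special character: '%' = 37
  ',': special character: ',' = 44
  '`': special character: '`' = 96
  'd': lowercase starts at 97: 'd' = 97 + 3 = 100
= 37 44 96 100


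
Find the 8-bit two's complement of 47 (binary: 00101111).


Original: 00101111
Step 1 - Invert all bits: 11010000
Step 2 - Add 1: 11010000 + 1
= 11010001 (represents -47)


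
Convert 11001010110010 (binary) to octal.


Group into 3-bit groups: 011001010110010
  011 = 3
  001 = 1
  010 = 2
  110 = 6
  010 = 2
= 0o31262


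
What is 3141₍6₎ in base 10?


Positional values (base 6):
  1 × 6^0 = 1 × 1 = 1
  4 × 6^1 = 4 × 6 = 24
  1 × 6^2 = 1 × 36 = 36
  3 × 6^3 = 3 × 216 = 648
Sum = 1 + 24 + 36 + 648
= 709


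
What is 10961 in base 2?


Divide by 2 repeatedly:
10961 ÷ 2 = 5480 remainder 1
5480 ÷ 2 = 2740 remainder 0
2740 ÷ 2 = 1370 remainder 0
1370 ÷ 2 = 685 remainder 0
685 ÷ 2 = 342 remainder 1
342 ÷ 2 = 171 remainder 0
171 ÷ 2 = 85 remainder 1
85 ÷ 2 = 42 remainder 1
42 ÷ 2 = 21 remainder 0
21 ÷ 2 = 10 remainder 1
10 ÷ 2 = 5 remainder 0
5 ÷ 2 = 2 remainder 1
2 ÷ 2 = 1 remainder 0
1 ÷ 2 = 0 remainder 1
Reading remainders bottom-up:
= 10101011010001


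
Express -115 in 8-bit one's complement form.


Original: 01110011
Invert all bits:
  bit 0: 0 → 1
  bit 1: 1 → 0
  bit 2: 1 → 0
  bit 3: 1 → 0
  bit 4: 0 → 1
  bit 5: 0 → 1
  bit 6: 1 → 0
  bit 7: 1 → 0
= 10001100


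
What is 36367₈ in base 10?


Positional values:
Position 0: 7 × 8^0 = 7
Position 1: 6 × 8^1 = 48
Position 2: 3 × 8^2 = 192
Position 3: 6 × 8^3 = 3072
Position 4: 3 × 8^4 = 12288
Sum = 7 + 48 + 192 + 3072 + 12288
= 15607


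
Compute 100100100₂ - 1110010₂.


Align and subtract column by column (LSB to MSB, borrowing when needed):
  100100100
- 001110010
  ---------
  col 0: (0 - 0 borrow-in) - 0 → 0 - 0 = 0, borrow out 0
  col 1: (0 - 0 borrow-in) - 1 → borrow from next column: (0+2) - 1 = 1, borrow out 1
  col 2: (1 - 1 borrow-in) - 0 → 0 - 0 = 0, borrow out 0
  col 3: (0 - 0 borrow-in) - 0 → 0 - 0 = 0, borrow out 0
  col 4: (0 - 0 borrow-in) - 1 → borrow from next column: (0+2) - 1 = 1, borrow out 1
  col 5: (1 - 1 borrow-in) - 1 → borrow from next column: (0+2) - 1 = 1, borrow out 1
  col 6: (0 - 1 borrow-in) - 1 → borrow from next column: (-1+2) - 1 = 0, borrow out 1
  col 7: (0 - 1 borrow-in) - 0 → borrow from next column: (-1+2) - 0 = 1, borrow out 1
  col 8: (1 - 1 borrow-in) - 0 → 0 - 0 = 0, borrow out 0
Reading bits MSB→LSB: 010110010
Strip leading zeros: 10110010
= 10110010


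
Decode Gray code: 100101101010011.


Gray code: 100101101010011
MSB stays the same: 1
Each subsequent bit = prev_binary XOR current_gray:
  B[1] = 1 XOR 0 = 1
  B[2] = 1 XOR 0 = 1
  B[3] = 1 XOR 1 = 0
  B[4] = 0 XOR 0 = 0
  B[5] = 0 XOR 1 = 1
  B[6] = 1 XOR 1 = 0
  B[7] = 0 XOR 0 = 0
  B[8] = 0 XOR 1 = 1
  B[9] = 1 XOR 0 = 1
  B[10] = 1 XOR 1 = 0
  B[11] = 0 XOR 0 = 0
  B[12] = 0 XOR 0 = 0
  B[13] = 0 XOR 1 = 1
  B[14] = 1 XOR 1 = 0
= 111001001100010 (29282 decimal)


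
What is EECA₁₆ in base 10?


Positional values:
Position 0: A × 16^0 = 10 × 1 = 10
Position 1: C × 16^1 = 12 × 16 = 192
Position 2: E × 16^2 = 14 × 256 = 3584
Position 3: E × 16^3 = 14 × 4096 = 57344
Sum = 10 + 192 + 3584 + 57344
= 61130


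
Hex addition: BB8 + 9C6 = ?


Align and add column by column (LSB to MSB, each column mod 16 with carry):
  0BB8
+ 09C6
  ----
  col 0: 8(8) + 6(6) + 0 (carry in) = 14 → E(14), carry out 0
  col 1: B(11) + C(12) + 0 (carry in) = 23 → 7(7), carry out 1
  col 2: B(11) + 9(9) + 1 (carry in) = 21 → 5(5), carry out 1
  col 3: 0(0) + 0(0) + 1 (carry in) = 1 → 1(1), carry out 0
Reading digits MSB→LSB: 157E
Strip leading zeros: 157E
= 0x157E


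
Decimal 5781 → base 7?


Divide by 7 repeatedly:
5781 ÷ 7 = 825 remainder 6
825 ÷ 7 = 117 remainder 6
117 ÷ 7 = 16 remainder 5
16 ÷ 7 = 2 remainder 2
2 ÷ 7 = 0 remainder 2
Reading remainders bottom-up:
= 22566


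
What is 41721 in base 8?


Divide by 8 repeatedly:
41721 ÷ 8 = 5215 remainder 1
5215 ÷ 8 = 651 remainder 7
651 ÷ 8 = 81 remainder 3
81 ÷ 8 = 10 remainder 1
10 ÷ 8 = 1 remainder 2
1 ÷ 8 = 0 remainder 1
Reading remainders bottom-up:
= 0o121371


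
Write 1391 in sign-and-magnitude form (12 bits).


Sign bit: 0 (positive)
Magnitude: 1391 = 10101101111
= 010101101111


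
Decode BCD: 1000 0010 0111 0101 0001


Each 4-bit group → digit:
  1000 → 8
  0010 → 2
  0111 → 7
  0101 → 5
  0001 → 1
= 82751


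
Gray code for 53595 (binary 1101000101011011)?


Binary: 1101000101011011
Gray code: G = B XOR (B >> 1)
B >> 1 = 0110100010101101
1101000101011011 XOR 0110100010101101:
  1 XOR 0 = 1
  1 XOR 1 = 0
  0 XOR 1 = 1
  1 XOR 0 = 1
  0 XOR 1 = 1
  0 XOR 0 = 0
  0 XOR 0 = 0
  1 XOR 0 = 1
  0 XOR 1 = 1
  1 XOR 0 = 1
  0 XOR 1 = 1
  1 XOR 0 = 1
  1 XOR 1 = 0
  0 XOR 1 = 1
  1 XOR 0 = 1
  1 XOR 1 = 0
= 1011100111110110


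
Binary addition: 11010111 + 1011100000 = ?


Align and add column by column (LSB to MSB, carry propagating):
  00011010111
+ 01011100000
  -----------
  col 0: 1 + 0 + 0 (carry in) = 1 → bit 1, carry out 0
  col 1: 1 + 0 + 0 (carry in) = 1 → bit 1, carry out 0
  col 2: 1 + 0 + 0 (carry in) = 1 → bit 1, carry out 0
  col 3: 0 + 0 + 0 (carry in) = 0 → bit 0, carry out 0
  col 4: 1 + 0 + 0 (carry in) = 1 → bit 1, carry out 0
  col 5: 0 + 1 + 0 (carry in) = 1 → bit 1, carry out 0
  col 6: 1 + 1 + 0 (carry in) = 2 → bit 0, carry out 1
  col 7: 1 + 1 + 1 (carry in) = 3 → bit 1, carry out 1
  col 8: 0 + 0 + 1 (carry in) = 1 → bit 1, carry out 0
  col 9: 0 + 1 + 0 (carry in) = 1 → bit 1, carry out 0
  col 10: 0 + 0 + 0 (carry in) = 0 → bit 0, carry out 0
Reading bits MSB→LSB: 01110110111
Strip leading zeros: 1110110111
= 1110110111


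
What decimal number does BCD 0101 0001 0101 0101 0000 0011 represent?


Each 4-bit group → digit:
  0101 → 5
  0001 → 1
  0101 → 5
  0101 → 5
  0000 → 0
  0011 → 3
= 515503


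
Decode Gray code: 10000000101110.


Gray code: 10000000101110
MSB stays the same: 1
Each subsequent bit = prev_binary XOR current_gray:
  B[1] = 1 XOR 0 = 1
  B[2] = 1 XOR 0 = 1
  B[3] = 1 XOR 0 = 1
  B[4] = 1 XOR 0 = 1
  B[5] = 1 XOR 0 = 1
  B[6] = 1 XOR 0 = 1
  B[7] = 1 XOR 0 = 1
  B[8] = 1 XOR 1 = 0
  B[9] = 0 XOR 0 = 0
  B[10] = 0 XOR 1 = 1
  B[11] = 1 XOR 1 = 0
  B[12] = 0 XOR 1 = 1
  B[13] = 1 XOR 0 = 1
= 11111111001011 (16331 decimal)


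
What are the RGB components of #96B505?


Hex: #96B505
R = 96₁₆ = 150
G = B5₁₆ = 181
B = 05₁₆ = 5
= RGB(150, 181, 5)


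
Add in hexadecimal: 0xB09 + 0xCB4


Align and add column by column (LSB to MSB, each column mod 16 with carry):
  0B09
+ 0CB4
  ----
  col 0: 9(9) + 4(4) + 0 (carry in) = 13 → D(13), carry out 0
  col 1: 0(0) + B(11) + 0 (carry in) = 11 → B(11), carry out 0
  col 2: B(11) + C(12) + 0 (carry in) = 23 → 7(7), carry out 1
  col 3: 0(0) + 0(0) + 1 (carry in) = 1 → 1(1), carry out 0
Reading digits MSB→LSB: 17BD
Strip leading zeros: 17BD
= 0x17BD


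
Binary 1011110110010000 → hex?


Group into 4-bit nibbles: 1011110110010000
  1011 = B
  1101 = D
  1001 = 9
  0000 = 0
= 0xBD90


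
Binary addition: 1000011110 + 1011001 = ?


Align and add column by column (LSB to MSB, carry propagating):
  01000011110
+ 00001011001
  -----------
  col 0: 0 + 1 + 0 (carry in) = 1 → bit 1, carry out 0
  col 1: 1 + 0 + 0 (carry in) = 1 → bit 1, carry out 0
  col 2: 1 + 0 + 0 (carry in) = 1 → bit 1, carry out 0
  col 3: 1 + 1 + 0 (carry in) = 2 → bit 0, carry out 1
  col 4: 1 + 1 + 1 (carry in) = 3 → bit 1, carry out 1
  col 5: 0 + 0 + 1 (carry in) = 1 → bit 1, carry out 0
  col 6: 0 + 1 + 0 (carry in) = 1 → bit 1, carry out 0
  col 7: 0 + 0 + 0 (carry in) = 0 → bit 0, carry out 0
  col 8: 0 + 0 + 0 (carry in) = 0 → bit 0, carry out 0
  col 9: 1 + 0 + 0 (carry in) = 1 → bit 1, carry out 0
  col 10: 0 + 0 + 0 (carry in) = 0 → bit 0, carry out 0
Reading bits MSB→LSB: 01001110111
Strip leading zeros: 1001110111
= 1001110111


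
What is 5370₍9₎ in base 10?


Positional values (base 9):
  0 × 9^0 = 0 × 1 = 0
  7 × 9^1 = 7 × 9 = 63
  3 × 9^2 = 3 × 81 = 243
  5 × 9^3 = 5 × 729 = 3645
Sum = 0 + 63 + 243 + 3645
= 3951


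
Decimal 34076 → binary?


Divide by 2 repeatedly:
34076 ÷ 2 = 17038 remainder 0
17038 ÷ 2 = 8519 remainder 0
8519 ÷ 2 = 4259 remainder 1
4259 ÷ 2 = 2129 remainder 1
2129 ÷ 2 = 1064 remainder 1
1064 ÷ 2 = 532 remainder 0
532 ÷ 2 = 266 remainder 0
266 ÷ 2 = 133 remainder 0
133 ÷ 2 = 66 remainder 1
66 ÷ 2 = 33 remainder 0
33 ÷ 2 = 16 remainder 1
16 ÷ 2 = 8 remainder 0
8 ÷ 2 = 4 remainder 0
4 ÷ 2 = 2 remainder 0
2 ÷ 2 = 1 remainder 0
1 ÷ 2 = 0 remainder 1
Reading remainders bottom-up:
= 1000010100011100


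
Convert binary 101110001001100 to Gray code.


Binary: 101110001001100
Gray code: G = B XOR (B >> 1)
B >> 1 = 010111000100110
101110001001100 XOR 010111000100110:
  1 XOR 0 = 1
  0 XOR 1 = 1
  1 XOR 0 = 1
  1 XOR 1 = 0
  1 XOR 1 = 0
  0 XOR 1 = 1
  0 XOR 0 = 0
  0 XOR 0 = 0
  1 XOR 0 = 1
  0 XOR 1 = 1
  0 XOR 0 = 0
  1 XOR 0 = 1
  1 XOR 1 = 0
  0 XOR 1 = 1
  0 XOR 0 = 0
= 111001001101010


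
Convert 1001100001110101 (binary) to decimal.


Positional values:
Bit 0: 1 × 2^0 = 1
Bit 2: 1 × 2^2 = 4
Bit 4: 1 × 2^4 = 16
Bit 5: 1 × 2^5 = 32
Bit 6: 1 × 2^6 = 64
Bit 11: 1 × 2^11 = 2048
Bit 12: 1 × 2^12 = 4096
Bit 15: 1 × 2^15 = 32768
Sum = 1 + 4 + 16 + 32 + 64 + 2048 + 4096 + 32768
= 39029


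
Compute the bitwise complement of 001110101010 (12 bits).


Original: 001110101010
Invert all bits:
  bit 0: 0 → 1
  bit 1: 0 → 1
  bit 2: 1 → 0
  bit 3: 1 → 0
  bit 4: 1 → 0
  bit 5: 0 → 1
  bit 6: 1 → 0
  bit 7: 0 → 1
  bit 8: 1 → 0
  bit 9: 0 → 1
  bit 10: 1 → 0
  bit 11: 0 → 1
= 110001010101


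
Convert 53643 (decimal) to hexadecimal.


Divide by 16 repeatedly:
53643 ÷ 16 = 3352 remainder 11 (B)
3352 ÷ 16 = 209 remainder 8 (8)
209 ÷ 16 = 13 remainder 1 (1)
13 ÷ 16 = 0 remainder 13 (D)
Reading remainders bottom-up:
= 0xD18B


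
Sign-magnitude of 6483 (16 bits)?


Sign bit: 0 (positive)
Magnitude: 6483 = 001100101010011
= 0001100101010011


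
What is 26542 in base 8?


Divide by 8 repeatedly:
26542 ÷ 8 = 3317 remainder 6
3317 ÷ 8 = 414 remainder 5
414 ÷ 8 = 51 remainder 6
51 ÷ 8 = 6 remainder 3
6 ÷ 8 = 0 remainder 6
Reading remainders bottom-up:
= 0o63656


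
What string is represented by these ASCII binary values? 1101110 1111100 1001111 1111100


Codes (binary): 1101110 1111100 1001111 1111100
Per-code ASCII lookup:
  1101110 = 110  (range 97-122: lowercase, 110 - 97 = 13) → 'n'
  1111100 = 124  (special character) → '|'
  1001111 = 79  (range 65-90: uppercase, 79 - 65 = 14) → 'O'
  1111100 = 124  (special character) → '|'
= 'n|O|'


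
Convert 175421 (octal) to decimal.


Positional values:
Position 0: 1 × 8^0 = 1
Position 1: 2 × 8^1 = 16
Position 2: 4 × 8^2 = 256
Position 3: 5 × 8^3 = 2560
Position 4: 7 × 8^4 = 28672
Position 5: 1 × 8^5 = 32768
Sum = 1 + 16 + 256 + 2560 + 28672 + 32768
= 64273


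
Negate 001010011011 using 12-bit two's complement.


Original: 001010011011
Step 1 - Invert all bits: 110101100100
Step 2 - Add 1: 110101100100 + 1
= 110101100101 (represents -667)


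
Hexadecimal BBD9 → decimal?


Positional values:
Position 0: 9 × 16^0 = 9 × 1 = 9
Position 1: D × 16^1 = 13 × 16 = 208
Position 2: B × 16^2 = 11 × 256 = 2816
Position 3: B × 16^3 = 11 × 4096 = 45056
Sum = 9 + 208 + 2816 + 45056
= 48089


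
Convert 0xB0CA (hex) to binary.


Each hex digit → 4 binary bits:
  B = 1011
  0 = 0000
  C = 1100
  A = 1010
Concatenate: 1011 0000 1100 1010
= 1011000011001010


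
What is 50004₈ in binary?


Each octal digit → 3 binary bits:
  5 = 101
  0 = 000
  0 = 000
  0 = 000
  4 = 100
Concatenate: 101 000 000 000 100
= 101000000000100


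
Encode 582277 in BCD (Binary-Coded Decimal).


Each digit → 4-bit binary:
  5 → 0101
  8 → 1000
  2 → 0010
  2 → 0010
  7 → 0111
  7 → 0111
= 0101 1000 0010 0010 0111 0111


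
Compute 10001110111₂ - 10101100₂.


Align and subtract column by column (LSB to MSB, borrowing when needed):
  10001110111
- 00010101100
  -----------
  col 0: (1 - 0 borrow-in) - 0 → 1 - 0 = 1, borrow out 0
  col 1: (1 - 0 borrow-in) - 0 → 1 - 0 = 1, borrow out 0
  col 2: (1 - 0 borrow-in) - 1 → 1 - 1 = 0, borrow out 0
  col 3: (0 - 0 borrow-in) - 1 → borrow from next column: (0+2) - 1 = 1, borrow out 1
  col 4: (1 - 1 borrow-in) - 0 → 0 - 0 = 0, borrow out 0
  col 5: (1 - 0 borrow-in) - 1 → 1 - 1 = 0, borrow out 0
  col 6: (1 - 0 borrow-in) - 0 → 1 - 0 = 1, borrow out 0
  col 7: (0 - 0 borrow-in) - 1 → borrow from next column: (0+2) - 1 = 1, borrow out 1
  col 8: (0 - 1 borrow-in) - 0 → borrow from next column: (-1+2) - 0 = 1, borrow out 1
  col 9: (0 - 1 borrow-in) - 0 → borrow from next column: (-1+2) - 0 = 1, borrow out 1
  col 10: (1 - 1 borrow-in) - 0 → 0 - 0 = 0, borrow out 0
Reading bits MSB→LSB: 01111001011
Strip leading zeros: 1111001011
= 1111001011


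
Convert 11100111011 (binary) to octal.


Group into 3-bit groups: 011100111011
  011 = 3
  100 = 4
  111 = 7
  011 = 3
= 0o3473


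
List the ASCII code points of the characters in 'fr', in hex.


String: 'fr'  (2 characters)
Per-character ASCII lookup:
  'f': lowercase starts at 97: 'f' = 97 + 5 = 102 → 0x66
  'r': lowercase starts at 97: 'r' = 97 + 17 = 114 → 0x72
= 0x66 0x72


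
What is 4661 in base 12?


Divide by 12 repeatedly:
4661 ÷ 12 = 388 remainder 5
388 ÷ 12 = 32 remainder 4
32 ÷ 12 = 2 remainder 8
2 ÷ 12 = 0 remainder 2
Reading remainders bottom-up:
= 2845


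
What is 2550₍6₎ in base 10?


Positional values (base 6):
  0 × 6^0 = 0 × 1 = 0
  5 × 6^1 = 5 × 6 = 30
  5 × 6^2 = 5 × 36 = 180
  2 × 6^3 = 2 × 216 = 432
Sum = 0 + 30 + 180 + 432
= 642


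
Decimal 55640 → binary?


Divide by 2 repeatedly:
55640 ÷ 2 = 27820 remainder 0
27820 ÷ 2 = 13910 remainder 0
13910 ÷ 2 = 6955 remainder 0
6955 ÷ 2 = 3477 remainder 1
3477 ÷ 2 = 1738 remainder 1
1738 ÷ 2 = 869 remainder 0
869 ÷ 2 = 434 remainder 1
434 ÷ 2 = 217 remainder 0
217 ÷ 2 = 108 remainder 1
108 ÷ 2 = 54 remainder 0
54 ÷ 2 = 27 remainder 0
27 ÷ 2 = 13 remainder 1
13 ÷ 2 = 6 remainder 1
6 ÷ 2 = 3 remainder 0
3 ÷ 2 = 1 remainder 1
1 ÷ 2 = 0 remainder 1
Reading remainders bottom-up:
= 1101100101011000


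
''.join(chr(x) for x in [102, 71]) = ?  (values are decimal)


Codes (decimal): 102 71
Per-code ASCII lookup:
  102  (range 97-122: lowercase, 102 - 97 = 5) → 'f'
  71  (range 65-90: uppercase, 71 - 65 = 6) → 'G'
= 'fG'


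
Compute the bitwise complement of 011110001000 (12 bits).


Original: 011110001000
Invert all bits:
  bit 0: 0 → 1
  bit 1: 1 → 0
  bit 2: 1 → 0
  bit 3: 1 → 0
  bit 4: 1 → 0
  bit 5: 0 → 1
  bit 6: 0 → 1
  bit 7: 0 → 1
  bit 8: 1 → 0
  bit 9: 0 → 1
  bit 10: 0 → 1
  bit 11: 0 → 1
= 100001110111


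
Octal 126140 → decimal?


Positional values:
Position 0: 0 × 8^0 = 0
Position 1: 4 × 8^1 = 32
Position 2: 1 × 8^2 = 64
Position 3: 6 × 8^3 = 3072
Position 4: 2 × 8^4 = 8192
Position 5: 1 × 8^5 = 32768
Sum = 0 + 32 + 64 + 3072 + 8192 + 32768
= 44128


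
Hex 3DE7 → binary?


Each hex digit → 4 binary bits:
  3 = 0011
  D = 1101
  E = 1110
  7 = 0111
Concatenate: 0011 1101 1110 0111
= 0011110111100111


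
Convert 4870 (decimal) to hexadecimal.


Divide by 16 repeatedly:
4870 ÷ 16 = 304 remainder 6 (6)
304 ÷ 16 = 19 remainder 0 (0)
19 ÷ 16 = 1 remainder 3 (3)
1 ÷ 16 = 0 remainder 1 (1)
Reading remainders bottom-up:
= 0x1306


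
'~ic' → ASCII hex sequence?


String: '~ic'  (3 characters)
Per-character ASCII lookup:
  '~': special character: '~' = 126 → 0x7E
  'i': lowercase starts at 97: 'i' = 97 + 8 = 105 → 0x69
  'c': lowercase starts at 97: 'c' = 97 + 2 = 99 → 0x63
= 0x7E 0x69 0x63


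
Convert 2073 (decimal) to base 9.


Divide by 9 repeatedly:
2073 ÷ 9 = 230 remainder 3
230 ÷ 9 = 25 remainder 5
25 ÷ 9 = 2 remainder 7
2 ÷ 9 = 0 remainder 2
Reading remainders bottom-up:
= 2753


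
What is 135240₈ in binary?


Each octal digit → 3 binary bits:
  1 = 001
  3 = 011
  5 = 101
  2 = 010
  4 = 100
  0 = 000
Concatenate: 001 011 101 010 100 000
= 001011101010100000


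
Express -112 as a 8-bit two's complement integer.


Original: 01110000
Step 1 - Invert all bits: 10001111
Step 2 - Add 1: 10001111 + 1
= 10010000 (represents -112)


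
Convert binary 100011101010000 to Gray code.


Binary: 100011101010000
Gray code: G = B XOR (B >> 1)
B >> 1 = 010001110101000
100011101010000 XOR 010001110101000:
  1 XOR 0 = 1
  0 XOR 1 = 1
  0 XOR 0 = 0
  0 XOR 0 = 0
  1 XOR 0 = 1
  1 XOR 1 = 0
  1 XOR 1 = 0
  0 XOR 1 = 1
  1 XOR 0 = 1
  0 XOR 1 = 1
  1 XOR 0 = 1
  0 XOR 1 = 1
  0 XOR 0 = 0
  0 XOR 0 = 0
  0 XOR 0 = 0
= 110010011111000


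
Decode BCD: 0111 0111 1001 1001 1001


Each 4-bit group → digit:
  0111 → 7
  0111 → 7
  1001 → 9
  1001 → 9
  1001 → 9
= 77999


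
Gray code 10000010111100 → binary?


Gray code: 10000010111100
MSB stays the same: 1
Each subsequent bit = prev_binary XOR current_gray:
  B[1] = 1 XOR 0 = 1
  B[2] = 1 XOR 0 = 1
  B[3] = 1 XOR 0 = 1
  B[4] = 1 XOR 0 = 1
  B[5] = 1 XOR 0 = 1
  B[6] = 1 XOR 1 = 0
  B[7] = 0 XOR 0 = 0
  B[8] = 0 XOR 1 = 1
  B[9] = 1 XOR 1 = 0
  B[10] = 0 XOR 1 = 1
  B[11] = 1 XOR 1 = 0
  B[12] = 0 XOR 0 = 0
  B[13] = 0 XOR 0 = 0
= 11111100101000 (16168 decimal)


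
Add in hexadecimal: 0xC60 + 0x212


Align and add column by column (LSB to MSB, each column mod 16 with carry):
  0C60
+ 0212
  ----
  col 0: 0(0) + 2(2) + 0 (carry in) = 2 → 2(2), carry out 0
  col 1: 6(6) + 1(1) + 0 (carry in) = 7 → 7(7), carry out 0
  col 2: C(12) + 2(2) + 0 (carry in) = 14 → E(14), carry out 0
  col 3: 0(0) + 0(0) + 0 (carry in) = 0 → 0(0), carry out 0
Reading digits MSB→LSB: 0E72
Strip leading zeros: E72
= 0xE72


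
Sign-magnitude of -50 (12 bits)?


Sign bit: 1 (negative)
Magnitude: 50 = 00000110010
= 100000110010


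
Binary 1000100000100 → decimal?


Positional values:
Bit 2: 1 × 2^2 = 4
Bit 8: 1 × 2^8 = 256
Bit 12: 1 × 2^12 = 4096
Sum = 4 + 256 + 4096
= 4356


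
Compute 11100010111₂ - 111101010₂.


Align and subtract column by column (LSB to MSB, borrowing when needed):
  11100010111
- 00111101010
  -----------
  col 0: (1 - 0 borrow-in) - 0 → 1 - 0 = 1, borrow out 0
  col 1: (1 - 0 borrow-in) - 1 → 1 - 1 = 0, borrow out 0
  col 2: (1 - 0 borrow-in) - 0 → 1 - 0 = 1, borrow out 0
  col 3: (0 - 0 borrow-in) - 1 → borrow from next column: (0+2) - 1 = 1, borrow out 1
  col 4: (1 - 1 borrow-in) - 0 → 0 - 0 = 0, borrow out 0
  col 5: (0 - 0 borrow-in) - 1 → borrow from next column: (0+2) - 1 = 1, borrow out 1
  col 6: (0 - 1 borrow-in) - 1 → borrow from next column: (-1+2) - 1 = 0, borrow out 1
  col 7: (0 - 1 borrow-in) - 1 → borrow from next column: (-1+2) - 1 = 0, borrow out 1
  col 8: (1 - 1 borrow-in) - 1 → borrow from next column: (0+2) - 1 = 1, borrow out 1
  col 9: (1 - 1 borrow-in) - 0 → 0 - 0 = 0, borrow out 0
  col 10: (1 - 0 borrow-in) - 0 → 1 - 0 = 1, borrow out 0
Reading bits MSB→LSB: 10100101101
Strip leading zeros: 10100101101
= 10100101101


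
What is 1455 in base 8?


Divide by 8 repeatedly:
1455 ÷ 8 = 181 remainder 7
181 ÷ 8 = 22 remainder 5
22 ÷ 8 = 2 remainder 6
2 ÷ 8 = 0 remainder 2
Reading remainders bottom-up:
= 0o2657


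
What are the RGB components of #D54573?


Hex: #D54573
R = D5₁₆ = 213
G = 45₁₆ = 69
B = 73₁₆ = 115
= RGB(213, 69, 115)


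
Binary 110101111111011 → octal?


Group into 3-bit groups: 110101111111011
  110 = 6
  101 = 5
  111 = 7
  111 = 7
  011 = 3
= 0o65773


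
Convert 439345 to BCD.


Each digit → 4-bit binary:
  4 → 0100
  3 → 0011
  9 → 1001
  3 → 0011
  4 → 0100
  5 → 0101
= 0100 0011 1001 0011 0100 0101


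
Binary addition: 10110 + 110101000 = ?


Align and add column by column (LSB to MSB, carry propagating):
  0000010110
+ 0110101000
  ----------
  col 0: 0 + 0 + 0 (carry in) = 0 → bit 0, carry out 0
  col 1: 1 + 0 + 0 (carry in) = 1 → bit 1, carry out 0
  col 2: 1 + 0 + 0 (carry in) = 1 → bit 1, carry out 0
  col 3: 0 + 1 + 0 (carry in) = 1 → bit 1, carry out 0
  col 4: 1 + 0 + 0 (carry in) = 1 → bit 1, carry out 0
  col 5: 0 + 1 + 0 (carry in) = 1 → bit 1, carry out 0
  col 6: 0 + 0 + 0 (carry in) = 0 → bit 0, carry out 0
  col 7: 0 + 1 + 0 (carry in) = 1 → bit 1, carry out 0
  col 8: 0 + 1 + 0 (carry in) = 1 → bit 1, carry out 0
  col 9: 0 + 0 + 0 (carry in) = 0 → bit 0, carry out 0
Reading bits MSB→LSB: 0110111110
Strip leading zeros: 110111110
= 110111110


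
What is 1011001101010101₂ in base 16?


Group into 4-bit nibbles: 1011001101010101
  1011 = B
  0011 = 3
  0101 = 5
  0101 = 5
= 0xB355


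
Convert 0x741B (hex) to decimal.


Positional values:
Position 0: B × 16^0 = 11 × 1 = 11
Position 1: 1 × 16^1 = 1 × 16 = 16
Position 2: 4 × 16^2 = 4 × 256 = 1024
Position 3: 7 × 16^3 = 7 × 4096 = 28672
Sum = 11 + 16 + 1024 + 28672
= 29723


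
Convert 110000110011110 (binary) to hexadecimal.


Group into 4-bit nibbles: 0110000110011110
  0110 = 6
  0001 = 1
  1001 = 9
  1110 = E
= 0x619E


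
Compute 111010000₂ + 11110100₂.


Align and add column by column (LSB to MSB, carry propagating):
  0111010000
+ 0011110100
  ----------
  col 0: 0 + 0 + 0 (carry in) = 0 → bit 0, carry out 0
  col 1: 0 + 0 + 0 (carry in) = 0 → bit 0, carry out 0
  col 2: 0 + 1 + 0 (carry in) = 1 → bit 1, carry out 0
  col 3: 0 + 0 + 0 (carry in) = 0 → bit 0, carry out 0
  col 4: 1 + 1 + 0 (carry in) = 2 → bit 0, carry out 1
  col 5: 0 + 1 + 1 (carry in) = 2 → bit 0, carry out 1
  col 6: 1 + 1 + 1 (carry in) = 3 → bit 1, carry out 1
  col 7: 1 + 1 + 1 (carry in) = 3 → bit 1, carry out 1
  col 8: 1 + 0 + 1 (carry in) = 2 → bit 0, carry out 1
  col 9: 0 + 0 + 1 (carry in) = 1 → bit 1, carry out 0
Reading bits MSB→LSB: 1011000100
Strip leading zeros: 1011000100
= 1011000100


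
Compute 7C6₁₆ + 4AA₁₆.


Align and add column by column (LSB to MSB, each column mod 16 with carry):
  07C6
+ 04AA
  ----
  col 0: 6(6) + A(10) + 0 (carry in) = 16 → 0(0), carry out 1
  col 1: C(12) + A(10) + 1 (carry in) = 23 → 7(7), carry out 1
  col 2: 7(7) + 4(4) + 1 (carry in) = 12 → C(12), carry out 0
  col 3: 0(0) + 0(0) + 0 (carry in) = 0 → 0(0), carry out 0
Reading digits MSB→LSB: 0C70
Strip leading zeros: C70
= 0xC70


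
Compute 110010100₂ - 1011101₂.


Align and subtract column by column (LSB to MSB, borrowing when needed):
  110010100
- 001011101
  ---------
  col 0: (0 - 0 borrow-in) - 1 → borrow from next column: (0+2) - 1 = 1, borrow out 1
  col 1: (0 - 1 borrow-in) - 0 → borrow from next column: (-1+2) - 0 = 1, borrow out 1
  col 2: (1 - 1 borrow-in) - 1 → borrow from next column: (0+2) - 1 = 1, borrow out 1
  col 3: (0 - 1 borrow-in) - 1 → borrow from next column: (-1+2) - 1 = 0, borrow out 1
  col 4: (1 - 1 borrow-in) - 1 → borrow from next column: (0+2) - 1 = 1, borrow out 1
  col 5: (0 - 1 borrow-in) - 0 → borrow from next column: (-1+2) - 0 = 1, borrow out 1
  col 6: (0 - 1 borrow-in) - 1 → borrow from next column: (-1+2) - 1 = 0, borrow out 1
  col 7: (1 - 1 borrow-in) - 0 → 0 - 0 = 0, borrow out 0
  col 8: (1 - 0 borrow-in) - 0 → 1 - 0 = 1, borrow out 0
Reading bits MSB→LSB: 100110111
Strip leading zeros: 100110111
= 100110111


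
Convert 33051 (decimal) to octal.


Divide by 8 repeatedly:
33051 ÷ 8 = 4131 remainder 3
4131 ÷ 8 = 516 remainder 3
516 ÷ 8 = 64 remainder 4
64 ÷ 8 = 8 remainder 0
8 ÷ 8 = 1 remainder 0
1 ÷ 8 = 0 remainder 1
Reading remainders bottom-up:
= 0o100433


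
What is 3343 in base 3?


Divide by 3 repeatedly:
3343 ÷ 3 = 1114 remainder 1
1114 ÷ 3 = 371 remainder 1
371 ÷ 3 = 123 remainder 2
123 ÷ 3 = 41 remainder 0
41 ÷ 3 = 13 remainder 2
13 ÷ 3 = 4 remainder 1
4 ÷ 3 = 1 remainder 1
1 ÷ 3 = 0 remainder 1
Reading remainders bottom-up:
= 11120211


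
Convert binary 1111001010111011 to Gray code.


Binary: 1111001010111011
Gray code: G = B XOR (B >> 1)
B >> 1 = 0111100101011101
1111001010111011 XOR 0111100101011101:
  1 XOR 0 = 1
  1 XOR 1 = 0
  1 XOR 1 = 0
  1 XOR 1 = 0
  0 XOR 1 = 1
  0 XOR 0 = 0
  1 XOR 0 = 1
  0 XOR 1 = 1
  1 XOR 0 = 1
  0 XOR 1 = 1
  1 XOR 0 = 1
  1 XOR 1 = 0
  1 XOR 1 = 0
  0 XOR 1 = 1
  1 XOR 0 = 1
  1 XOR 1 = 0
= 1000101111100110


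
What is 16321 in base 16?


Divide by 16 repeatedly:
16321 ÷ 16 = 1020 remainder 1 (1)
1020 ÷ 16 = 63 remainder 12 (C)
63 ÷ 16 = 3 remainder 15 (F)
3 ÷ 16 = 0 remainder 3 (3)
Reading remainders bottom-up:
= 0x3FC1


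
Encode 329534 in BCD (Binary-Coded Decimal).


Each digit → 4-bit binary:
  3 → 0011
  2 → 0010
  9 → 1001
  5 → 0101
  3 → 0011
  4 → 0100
= 0011 0010 1001 0101 0011 0100


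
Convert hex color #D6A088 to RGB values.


Hex: #D6A088
R = D6₁₆ = 214
G = A0₁₆ = 160
B = 88₁₆ = 136
= RGB(214, 160, 136)


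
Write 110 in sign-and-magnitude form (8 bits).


Sign bit: 0 (positive)
Magnitude: 110 = 1101110
= 01101110


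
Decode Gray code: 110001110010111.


Gray code: 110001110010111
MSB stays the same: 1
Each subsequent bit = prev_binary XOR current_gray:
  B[1] = 1 XOR 1 = 0
  B[2] = 0 XOR 0 = 0
  B[3] = 0 XOR 0 = 0
  B[4] = 0 XOR 0 = 0
  B[5] = 0 XOR 1 = 1
  B[6] = 1 XOR 1 = 0
  B[7] = 0 XOR 1 = 1
  B[8] = 1 XOR 0 = 1
  B[9] = 1 XOR 0 = 1
  B[10] = 1 XOR 1 = 0
  B[11] = 0 XOR 0 = 0
  B[12] = 0 XOR 1 = 1
  B[13] = 1 XOR 1 = 0
  B[14] = 0 XOR 1 = 1
= 100001011100101 (17125 decimal)


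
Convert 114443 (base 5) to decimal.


Positional values (base 5):
  3 × 5^0 = 3 × 1 = 3
  4 × 5^1 = 4 × 5 = 20
  4 × 5^2 = 4 × 25 = 100
  4 × 5^3 = 4 × 125 = 500
  1 × 5^4 = 1 × 625 = 625
  1 × 5^5 = 1 × 3125 = 3125
Sum = 3 + 20 + 100 + 500 + 625 + 3125
= 4373


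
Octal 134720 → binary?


Each octal digit → 3 binary bits:
  1 = 001
  3 = 011
  4 = 100
  7 = 111
  2 = 010
  0 = 000
Concatenate: 001 011 100 111 010 000
= 001011100111010000


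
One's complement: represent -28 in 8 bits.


Original: 00011100
Invert all bits:
  bit 0: 0 → 1
  bit 1: 0 → 1
  bit 2: 0 → 1
  bit 3: 1 → 0
  bit 4: 1 → 0
  bit 5: 1 → 0
  bit 6: 0 → 1
  bit 7: 0 → 1
= 11100011


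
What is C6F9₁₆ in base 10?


Positional values:
Position 0: 9 × 16^0 = 9 × 1 = 9
Position 1: F × 16^1 = 15 × 16 = 240
Position 2: 6 × 16^2 = 6 × 256 = 1536
Position 3: C × 16^3 = 12 × 4096 = 49152
Sum = 9 + 240 + 1536 + 49152
= 50937


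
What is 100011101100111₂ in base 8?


Group into 3-bit groups: 100011101100111
  100 = 4
  011 = 3
  101 = 5
  100 = 4
  111 = 7
= 0o43547


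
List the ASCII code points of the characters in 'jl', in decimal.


String: 'jl'  (2 characters)
Per-character ASCII lookup:
  'j': lowercase starts at 97: 'j' = 97 + 9 = 106
  'l': lowercase starts at 97: 'l' = 97 + 11 = 108
= 106 108


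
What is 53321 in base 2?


Divide by 2 repeatedly:
53321 ÷ 2 = 26660 remainder 1
26660 ÷ 2 = 13330 remainder 0
13330 ÷ 2 = 6665 remainder 0
6665 ÷ 2 = 3332 remainder 1
3332 ÷ 2 = 1666 remainder 0
1666 ÷ 2 = 833 remainder 0
833 ÷ 2 = 416 remainder 1
416 ÷ 2 = 208 remainder 0
208 ÷ 2 = 104 remainder 0
104 ÷ 2 = 52 remainder 0
52 ÷ 2 = 26 remainder 0
26 ÷ 2 = 13 remainder 0
13 ÷ 2 = 6 remainder 1
6 ÷ 2 = 3 remainder 0
3 ÷ 2 = 1 remainder 1
1 ÷ 2 = 0 remainder 1
Reading remainders bottom-up:
= 1101000001001001


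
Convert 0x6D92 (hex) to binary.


Each hex digit → 4 binary bits:
  6 = 0110
  D = 1101
  9 = 1001
  2 = 0010
Concatenate: 0110 1101 1001 0010
= 0110110110010010


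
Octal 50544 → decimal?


Positional values:
Position 0: 4 × 8^0 = 4
Position 1: 4 × 8^1 = 32
Position 2: 5 × 8^2 = 320
Position 3: 0 × 8^3 = 0
Position 4: 5 × 8^4 = 20480
Sum = 4 + 32 + 320 + 0 + 20480
= 20836


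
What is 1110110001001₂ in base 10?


Positional values:
Bit 0: 1 × 2^0 = 1
Bit 3: 1 × 2^3 = 8
Bit 7: 1 × 2^7 = 128
Bit 8: 1 × 2^8 = 256
Bit 10: 1 × 2^10 = 1024
Bit 11: 1 × 2^11 = 2048
Bit 12: 1 × 2^12 = 4096
Sum = 1 + 8 + 128 + 256 + 1024 + 2048 + 4096
= 7561


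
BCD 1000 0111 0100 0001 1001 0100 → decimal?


Each 4-bit group → digit:
  1000 → 8
  0111 → 7
  0100 → 4
  0001 → 1
  1001 → 9
  0100 → 4
= 874194


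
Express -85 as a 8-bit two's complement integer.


Original: 01010101
Step 1 - Invert all bits: 10101010
Step 2 - Add 1: 10101010 + 1
= 10101011 (represents -85)


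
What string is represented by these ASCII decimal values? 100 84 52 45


Codes (decimal): 100 84 52 45
Per-code ASCII lookup:
  100  (range 97-122: lowercase, 100 - 97 = 3) → 'd'
  84  (range 65-90: uppercase, 84 - 65 = 19) → 'T'
  52  (range 48-57: digits, 52 - 48 = 4) → '4'
  45  (special character) → '-'
= 'dT4-'


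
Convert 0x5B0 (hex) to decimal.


Positional values:
Position 0: 0 × 16^0 = 0 × 1 = 0
Position 1: B × 16^1 = 11 × 16 = 176
Position 2: 5 × 16^2 = 5 × 256 = 1280
Sum = 0 + 176 + 1280
= 1456


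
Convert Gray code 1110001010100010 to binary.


Gray code: 1110001010100010
MSB stays the same: 1
Each subsequent bit = prev_binary XOR current_gray:
  B[1] = 1 XOR 1 = 0
  B[2] = 0 XOR 1 = 1
  B[3] = 1 XOR 0 = 1
  B[4] = 1 XOR 0 = 1
  B[5] = 1 XOR 0 = 1
  B[6] = 1 XOR 1 = 0
  B[7] = 0 XOR 0 = 0
  B[8] = 0 XOR 1 = 1
  B[9] = 1 XOR 0 = 1
  B[10] = 1 XOR 1 = 0
  B[11] = 0 XOR 0 = 0
  B[12] = 0 XOR 0 = 0
  B[13] = 0 XOR 0 = 0
  B[14] = 0 XOR 1 = 1
  B[15] = 1 XOR 0 = 1
= 1011110011000011 (48323 decimal)


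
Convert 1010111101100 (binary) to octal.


Group into 3-bit groups: 001010111101100
  001 = 1
  010 = 2
  111 = 7
  101 = 5
  100 = 4
= 0o12754


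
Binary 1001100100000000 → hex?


Group into 4-bit nibbles: 1001100100000000
  1001 = 9
  1001 = 9
  0000 = 0
  0000 = 0
= 0x9900


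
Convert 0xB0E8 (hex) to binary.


Each hex digit → 4 binary bits:
  B = 1011
  0 = 0000
  E = 1110
  8 = 1000
Concatenate: 1011 0000 1110 1000
= 1011000011101000


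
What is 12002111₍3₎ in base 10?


Positional values (base 3):
  1 × 3^0 = 1 × 1 = 1
  1 × 3^1 = 1 × 3 = 3
  1 × 3^2 = 1 × 9 = 9
  2 × 3^3 = 2 × 27 = 54
  0 × 3^4 = 0 × 81 = 0
  0 × 3^5 = 0 × 243 = 0
  2 × 3^6 = 2 × 729 = 1458
  1 × 3^7 = 1 × 2187 = 2187
Sum = 1 + 3 + 9 + 54 + 0 + 0 + 1458 + 2187
= 3712


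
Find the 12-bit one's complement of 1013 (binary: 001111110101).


Original: 001111110101
Invert all bits:
  bit 0: 0 → 1
  bit 1: 0 → 1
  bit 2: 1 → 0
  bit 3: 1 → 0
  bit 4: 1 → 0
  bit 5: 1 → 0
  bit 6: 1 → 0
  bit 7: 1 → 0
  bit 8: 0 → 1
  bit 9: 1 → 0
  bit 10: 0 → 1
  bit 11: 1 → 0
= 110000001010


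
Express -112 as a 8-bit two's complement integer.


Original: 01110000
Step 1 - Invert all bits: 10001111
Step 2 - Add 1: 10001111 + 1
= 10010000 (represents -112)


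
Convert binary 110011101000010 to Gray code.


Binary: 110011101000010
Gray code: G = B XOR (B >> 1)
B >> 1 = 011001110100001
110011101000010 XOR 011001110100001:
  1 XOR 0 = 1
  1 XOR 1 = 0
  0 XOR 1 = 1
  0 XOR 0 = 0
  1 XOR 0 = 1
  1 XOR 1 = 0
  1 XOR 1 = 0
  0 XOR 1 = 1
  1 XOR 0 = 1
  0 XOR 1 = 1
  0 XOR 0 = 0
  0 XOR 0 = 0
  0 XOR 0 = 0
  1 XOR 0 = 1
  0 XOR 1 = 1
= 101010011100011


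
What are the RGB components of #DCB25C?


Hex: #DCB25C
R = DC₁₆ = 220
G = B2₁₆ = 178
B = 5C₁₆ = 92
= RGB(220, 178, 92)


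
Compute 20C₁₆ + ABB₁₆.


Align and add column by column (LSB to MSB, each column mod 16 with carry):
  020C
+ 0ABB
  ----
  col 0: C(12) + B(11) + 0 (carry in) = 23 → 7(7), carry out 1
  col 1: 0(0) + B(11) + 1 (carry in) = 12 → C(12), carry out 0
  col 2: 2(2) + A(10) + 0 (carry in) = 12 → C(12), carry out 0
  col 3: 0(0) + 0(0) + 0 (carry in) = 0 → 0(0), carry out 0
Reading digits MSB→LSB: 0CC7
Strip leading zeros: CC7
= 0xCC7


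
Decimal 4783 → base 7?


Divide by 7 repeatedly:
4783 ÷ 7 = 683 remainder 2
683 ÷ 7 = 97 remainder 4
97 ÷ 7 = 13 remainder 6
13 ÷ 7 = 1 remainder 6
1 ÷ 7 = 0 remainder 1
Reading remainders bottom-up:
= 16642


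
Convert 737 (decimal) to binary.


Divide by 2 repeatedly:
737 ÷ 2 = 368 remainder 1
368 ÷ 2 = 184 remainder 0
184 ÷ 2 = 92 remainder 0
92 ÷ 2 = 46 remainder 0
46 ÷ 2 = 23 remainder 0
23 ÷ 2 = 11 remainder 1
11 ÷ 2 = 5 remainder 1
5 ÷ 2 = 2 remainder 1
2 ÷ 2 = 1 remainder 0
1 ÷ 2 = 0 remainder 1
Reading remainders bottom-up:
= 1011100001


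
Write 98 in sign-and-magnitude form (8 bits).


Sign bit: 0 (positive)
Magnitude: 98 = 1100010
= 01100010


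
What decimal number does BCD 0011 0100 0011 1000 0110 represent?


Each 4-bit group → digit:
  0011 → 3
  0100 → 4
  0011 → 3
  1000 → 8
  0110 → 6
= 34386


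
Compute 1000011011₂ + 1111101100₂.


Align and add column by column (LSB to MSB, carry propagating):
  01000011011
+ 01111101100
  -----------
  col 0: 1 + 0 + 0 (carry in) = 1 → bit 1, carry out 0
  col 1: 1 + 0 + 0 (carry in) = 1 → bit 1, carry out 0
  col 2: 0 + 1 + 0 (carry in) = 1 → bit 1, carry out 0
  col 3: 1 + 1 + 0 (carry in) = 2 → bit 0, carry out 1
  col 4: 1 + 0 + 1 (carry in) = 2 → bit 0, carry out 1
  col 5: 0 + 1 + 1 (carry in) = 2 → bit 0, carry out 1
  col 6: 0 + 1 + 1 (carry in) = 2 → bit 0, carry out 1
  col 7: 0 + 1 + 1 (carry in) = 2 → bit 0, carry out 1
  col 8: 0 + 1 + 1 (carry in) = 2 → bit 0, carry out 1
  col 9: 1 + 1 + 1 (carry in) = 3 → bit 1, carry out 1
  col 10: 0 + 0 + 1 (carry in) = 1 → bit 1, carry out 0
Reading bits MSB→LSB: 11000000111
Strip leading zeros: 11000000111
= 11000000111


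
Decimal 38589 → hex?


Divide by 16 repeatedly:
38589 ÷ 16 = 2411 remainder 13 (D)
2411 ÷ 16 = 150 remainder 11 (B)
150 ÷ 16 = 9 remainder 6 (6)
9 ÷ 16 = 0 remainder 9 (9)
Reading remainders bottom-up:
= 0x96BD
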